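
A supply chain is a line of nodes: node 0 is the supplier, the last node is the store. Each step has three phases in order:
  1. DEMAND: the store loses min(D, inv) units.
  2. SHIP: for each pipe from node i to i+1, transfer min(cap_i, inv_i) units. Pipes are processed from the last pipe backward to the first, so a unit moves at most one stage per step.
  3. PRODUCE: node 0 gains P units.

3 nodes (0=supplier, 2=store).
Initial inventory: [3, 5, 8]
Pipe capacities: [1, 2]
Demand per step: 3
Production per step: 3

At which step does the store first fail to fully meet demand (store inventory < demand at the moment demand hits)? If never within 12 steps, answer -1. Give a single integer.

Step 1: demand=3,sold=3 ship[1->2]=2 ship[0->1]=1 prod=3 -> [5 4 7]
Step 2: demand=3,sold=3 ship[1->2]=2 ship[0->1]=1 prod=3 -> [7 3 6]
Step 3: demand=3,sold=3 ship[1->2]=2 ship[0->1]=1 prod=3 -> [9 2 5]
Step 4: demand=3,sold=3 ship[1->2]=2 ship[0->1]=1 prod=3 -> [11 1 4]
Step 5: demand=3,sold=3 ship[1->2]=1 ship[0->1]=1 prod=3 -> [13 1 2]
Step 6: demand=3,sold=2 ship[1->2]=1 ship[0->1]=1 prod=3 -> [15 1 1]
Step 7: demand=3,sold=1 ship[1->2]=1 ship[0->1]=1 prod=3 -> [17 1 1]
Step 8: demand=3,sold=1 ship[1->2]=1 ship[0->1]=1 prod=3 -> [19 1 1]
Step 9: demand=3,sold=1 ship[1->2]=1 ship[0->1]=1 prod=3 -> [21 1 1]
Step 10: demand=3,sold=1 ship[1->2]=1 ship[0->1]=1 prod=3 -> [23 1 1]
Step 11: demand=3,sold=1 ship[1->2]=1 ship[0->1]=1 prod=3 -> [25 1 1]
Step 12: demand=3,sold=1 ship[1->2]=1 ship[0->1]=1 prod=3 -> [27 1 1]
First stockout at step 6

6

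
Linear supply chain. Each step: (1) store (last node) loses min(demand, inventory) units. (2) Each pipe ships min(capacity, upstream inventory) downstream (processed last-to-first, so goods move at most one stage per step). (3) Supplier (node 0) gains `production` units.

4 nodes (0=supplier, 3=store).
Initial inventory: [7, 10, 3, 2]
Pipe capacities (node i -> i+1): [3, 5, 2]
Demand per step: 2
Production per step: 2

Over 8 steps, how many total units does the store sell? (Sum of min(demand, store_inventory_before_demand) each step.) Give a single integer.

Answer: 16

Derivation:
Step 1: sold=2 (running total=2) -> [6 8 6 2]
Step 2: sold=2 (running total=4) -> [5 6 9 2]
Step 3: sold=2 (running total=6) -> [4 4 12 2]
Step 4: sold=2 (running total=8) -> [3 3 14 2]
Step 5: sold=2 (running total=10) -> [2 3 15 2]
Step 6: sold=2 (running total=12) -> [2 2 16 2]
Step 7: sold=2 (running total=14) -> [2 2 16 2]
Step 8: sold=2 (running total=16) -> [2 2 16 2]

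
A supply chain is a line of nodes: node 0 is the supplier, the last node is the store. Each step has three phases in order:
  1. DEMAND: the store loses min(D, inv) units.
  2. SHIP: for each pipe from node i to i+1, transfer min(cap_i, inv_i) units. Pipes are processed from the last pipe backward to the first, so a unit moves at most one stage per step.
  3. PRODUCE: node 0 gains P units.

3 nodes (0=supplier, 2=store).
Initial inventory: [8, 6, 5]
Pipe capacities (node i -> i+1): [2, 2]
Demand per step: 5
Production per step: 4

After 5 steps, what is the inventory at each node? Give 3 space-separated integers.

Step 1: demand=5,sold=5 ship[1->2]=2 ship[0->1]=2 prod=4 -> inv=[10 6 2]
Step 2: demand=5,sold=2 ship[1->2]=2 ship[0->1]=2 prod=4 -> inv=[12 6 2]
Step 3: demand=5,sold=2 ship[1->2]=2 ship[0->1]=2 prod=4 -> inv=[14 6 2]
Step 4: demand=5,sold=2 ship[1->2]=2 ship[0->1]=2 prod=4 -> inv=[16 6 2]
Step 5: demand=5,sold=2 ship[1->2]=2 ship[0->1]=2 prod=4 -> inv=[18 6 2]

18 6 2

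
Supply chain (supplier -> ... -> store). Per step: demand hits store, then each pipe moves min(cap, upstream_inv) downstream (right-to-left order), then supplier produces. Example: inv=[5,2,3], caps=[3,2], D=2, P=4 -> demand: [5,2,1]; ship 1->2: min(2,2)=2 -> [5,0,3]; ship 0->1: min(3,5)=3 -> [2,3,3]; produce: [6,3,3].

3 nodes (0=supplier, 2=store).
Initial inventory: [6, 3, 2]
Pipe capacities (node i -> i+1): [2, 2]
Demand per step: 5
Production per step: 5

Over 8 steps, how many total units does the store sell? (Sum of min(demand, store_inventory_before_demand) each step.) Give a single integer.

Answer: 16

Derivation:
Step 1: sold=2 (running total=2) -> [9 3 2]
Step 2: sold=2 (running total=4) -> [12 3 2]
Step 3: sold=2 (running total=6) -> [15 3 2]
Step 4: sold=2 (running total=8) -> [18 3 2]
Step 5: sold=2 (running total=10) -> [21 3 2]
Step 6: sold=2 (running total=12) -> [24 3 2]
Step 7: sold=2 (running total=14) -> [27 3 2]
Step 8: sold=2 (running total=16) -> [30 3 2]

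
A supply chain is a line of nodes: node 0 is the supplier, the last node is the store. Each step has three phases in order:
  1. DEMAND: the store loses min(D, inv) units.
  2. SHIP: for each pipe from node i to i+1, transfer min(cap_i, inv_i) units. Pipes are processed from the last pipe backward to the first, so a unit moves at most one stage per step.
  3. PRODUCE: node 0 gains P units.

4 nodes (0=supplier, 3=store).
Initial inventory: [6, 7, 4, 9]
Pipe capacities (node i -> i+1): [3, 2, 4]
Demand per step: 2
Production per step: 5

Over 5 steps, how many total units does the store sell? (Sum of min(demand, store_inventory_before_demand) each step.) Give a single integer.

Step 1: sold=2 (running total=2) -> [8 8 2 11]
Step 2: sold=2 (running total=4) -> [10 9 2 11]
Step 3: sold=2 (running total=6) -> [12 10 2 11]
Step 4: sold=2 (running total=8) -> [14 11 2 11]
Step 5: sold=2 (running total=10) -> [16 12 2 11]

Answer: 10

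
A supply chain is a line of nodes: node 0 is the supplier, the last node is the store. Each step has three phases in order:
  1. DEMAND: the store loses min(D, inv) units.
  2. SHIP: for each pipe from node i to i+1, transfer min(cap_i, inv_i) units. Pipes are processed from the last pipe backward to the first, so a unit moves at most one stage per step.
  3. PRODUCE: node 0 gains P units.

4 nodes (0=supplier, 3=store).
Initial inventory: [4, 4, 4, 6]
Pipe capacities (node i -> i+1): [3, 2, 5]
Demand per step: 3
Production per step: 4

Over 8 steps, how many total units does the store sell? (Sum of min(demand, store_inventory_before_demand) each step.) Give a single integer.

Step 1: sold=3 (running total=3) -> [5 5 2 7]
Step 2: sold=3 (running total=6) -> [6 6 2 6]
Step 3: sold=3 (running total=9) -> [7 7 2 5]
Step 4: sold=3 (running total=12) -> [8 8 2 4]
Step 5: sold=3 (running total=15) -> [9 9 2 3]
Step 6: sold=3 (running total=18) -> [10 10 2 2]
Step 7: sold=2 (running total=20) -> [11 11 2 2]
Step 8: sold=2 (running total=22) -> [12 12 2 2]

Answer: 22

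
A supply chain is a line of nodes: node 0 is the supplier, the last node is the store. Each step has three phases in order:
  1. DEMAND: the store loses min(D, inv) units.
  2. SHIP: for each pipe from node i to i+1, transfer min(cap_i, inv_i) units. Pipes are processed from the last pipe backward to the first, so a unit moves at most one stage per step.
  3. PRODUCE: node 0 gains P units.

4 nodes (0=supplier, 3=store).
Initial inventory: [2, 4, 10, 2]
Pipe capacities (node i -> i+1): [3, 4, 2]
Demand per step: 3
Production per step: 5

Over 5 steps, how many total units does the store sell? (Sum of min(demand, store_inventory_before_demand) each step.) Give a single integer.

Step 1: sold=2 (running total=2) -> [5 2 12 2]
Step 2: sold=2 (running total=4) -> [7 3 12 2]
Step 3: sold=2 (running total=6) -> [9 3 13 2]
Step 4: sold=2 (running total=8) -> [11 3 14 2]
Step 5: sold=2 (running total=10) -> [13 3 15 2]

Answer: 10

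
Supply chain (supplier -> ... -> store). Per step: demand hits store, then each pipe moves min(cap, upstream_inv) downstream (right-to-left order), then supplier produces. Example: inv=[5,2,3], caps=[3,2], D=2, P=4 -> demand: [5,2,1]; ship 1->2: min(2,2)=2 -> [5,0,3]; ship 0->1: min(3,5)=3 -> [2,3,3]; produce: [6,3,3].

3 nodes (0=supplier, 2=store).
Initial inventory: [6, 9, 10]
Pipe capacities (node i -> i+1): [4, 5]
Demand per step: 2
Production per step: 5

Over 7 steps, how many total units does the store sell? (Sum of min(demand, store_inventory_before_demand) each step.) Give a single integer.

Step 1: sold=2 (running total=2) -> [7 8 13]
Step 2: sold=2 (running total=4) -> [8 7 16]
Step 3: sold=2 (running total=6) -> [9 6 19]
Step 4: sold=2 (running total=8) -> [10 5 22]
Step 5: sold=2 (running total=10) -> [11 4 25]
Step 6: sold=2 (running total=12) -> [12 4 27]
Step 7: sold=2 (running total=14) -> [13 4 29]

Answer: 14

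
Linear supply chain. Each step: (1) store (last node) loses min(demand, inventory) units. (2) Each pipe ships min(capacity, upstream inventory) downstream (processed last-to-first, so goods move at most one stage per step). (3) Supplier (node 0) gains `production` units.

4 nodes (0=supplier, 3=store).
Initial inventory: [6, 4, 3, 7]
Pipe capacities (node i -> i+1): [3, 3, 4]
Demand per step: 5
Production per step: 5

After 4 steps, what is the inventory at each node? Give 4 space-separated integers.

Step 1: demand=5,sold=5 ship[2->3]=3 ship[1->2]=3 ship[0->1]=3 prod=5 -> inv=[8 4 3 5]
Step 2: demand=5,sold=5 ship[2->3]=3 ship[1->2]=3 ship[0->1]=3 prod=5 -> inv=[10 4 3 3]
Step 3: demand=5,sold=3 ship[2->3]=3 ship[1->2]=3 ship[0->1]=3 prod=5 -> inv=[12 4 3 3]
Step 4: demand=5,sold=3 ship[2->3]=3 ship[1->2]=3 ship[0->1]=3 prod=5 -> inv=[14 4 3 3]

14 4 3 3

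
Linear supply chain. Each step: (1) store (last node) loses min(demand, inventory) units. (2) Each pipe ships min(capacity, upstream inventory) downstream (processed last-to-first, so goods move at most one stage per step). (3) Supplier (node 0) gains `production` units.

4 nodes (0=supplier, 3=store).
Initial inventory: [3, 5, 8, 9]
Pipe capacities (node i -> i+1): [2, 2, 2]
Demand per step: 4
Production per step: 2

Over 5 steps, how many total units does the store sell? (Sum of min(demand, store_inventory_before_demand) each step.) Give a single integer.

Answer: 17

Derivation:
Step 1: sold=4 (running total=4) -> [3 5 8 7]
Step 2: sold=4 (running total=8) -> [3 5 8 5]
Step 3: sold=4 (running total=12) -> [3 5 8 3]
Step 4: sold=3 (running total=15) -> [3 5 8 2]
Step 5: sold=2 (running total=17) -> [3 5 8 2]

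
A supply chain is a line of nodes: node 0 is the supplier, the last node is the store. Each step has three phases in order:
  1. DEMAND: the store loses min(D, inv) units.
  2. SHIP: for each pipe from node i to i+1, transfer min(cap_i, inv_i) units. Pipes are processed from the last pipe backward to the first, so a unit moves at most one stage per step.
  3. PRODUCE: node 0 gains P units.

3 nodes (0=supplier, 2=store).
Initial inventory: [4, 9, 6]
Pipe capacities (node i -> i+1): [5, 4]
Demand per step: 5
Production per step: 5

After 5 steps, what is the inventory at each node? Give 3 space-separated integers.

Step 1: demand=5,sold=5 ship[1->2]=4 ship[0->1]=4 prod=5 -> inv=[5 9 5]
Step 2: demand=5,sold=5 ship[1->2]=4 ship[0->1]=5 prod=5 -> inv=[5 10 4]
Step 3: demand=5,sold=4 ship[1->2]=4 ship[0->1]=5 prod=5 -> inv=[5 11 4]
Step 4: demand=5,sold=4 ship[1->2]=4 ship[0->1]=5 prod=5 -> inv=[5 12 4]
Step 5: demand=5,sold=4 ship[1->2]=4 ship[0->1]=5 prod=5 -> inv=[5 13 4]

5 13 4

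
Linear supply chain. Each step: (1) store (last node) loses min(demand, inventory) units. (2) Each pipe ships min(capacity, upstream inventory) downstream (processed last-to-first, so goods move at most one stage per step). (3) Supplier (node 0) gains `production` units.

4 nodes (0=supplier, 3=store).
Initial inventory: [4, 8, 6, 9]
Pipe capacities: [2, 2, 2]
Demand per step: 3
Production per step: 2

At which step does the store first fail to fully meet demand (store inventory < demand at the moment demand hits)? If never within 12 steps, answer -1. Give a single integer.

Step 1: demand=3,sold=3 ship[2->3]=2 ship[1->2]=2 ship[0->1]=2 prod=2 -> [4 8 6 8]
Step 2: demand=3,sold=3 ship[2->3]=2 ship[1->2]=2 ship[0->1]=2 prod=2 -> [4 8 6 7]
Step 3: demand=3,sold=3 ship[2->3]=2 ship[1->2]=2 ship[0->1]=2 prod=2 -> [4 8 6 6]
Step 4: demand=3,sold=3 ship[2->3]=2 ship[1->2]=2 ship[0->1]=2 prod=2 -> [4 8 6 5]
Step 5: demand=3,sold=3 ship[2->3]=2 ship[1->2]=2 ship[0->1]=2 prod=2 -> [4 8 6 4]
Step 6: demand=3,sold=3 ship[2->3]=2 ship[1->2]=2 ship[0->1]=2 prod=2 -> [4 8 6 3]
Step 7: demand=3,sold=3 ship[2->3]=2 ship[1->2]=2 ship[0->1]=2 prod=2 -> [4 8 6 2]
Step 8: demand=3,sold=2 ship[2->3]=2 ship[1->2]=2 ship[0->1]=2 prod=2 -> [4 8 6 2]
Step 9: demand=3,sold=2 ship[2->3]=2 ship[1->2]=2 ship[0->1]=2 prod=2 -> [4 8 6 2]
Step 10: demand=3,sold=2 ship[2->3]=2 ship[1->2]=2 ship[0->1]=2 prod=2 -> [4 8 6 2]
Step 11: demand=3,sold=2 ship[2->3]=2 ship[1->2]=2 ship[0->1]=2 prod=2 -> [4 8 6 2]
Step 12: demand=3,sold=2 ship[2->3]=2 ship[1->2]=2 ship[0->1]=2 prod=2 -> [4 8 6 2]
First stockout at step 8

8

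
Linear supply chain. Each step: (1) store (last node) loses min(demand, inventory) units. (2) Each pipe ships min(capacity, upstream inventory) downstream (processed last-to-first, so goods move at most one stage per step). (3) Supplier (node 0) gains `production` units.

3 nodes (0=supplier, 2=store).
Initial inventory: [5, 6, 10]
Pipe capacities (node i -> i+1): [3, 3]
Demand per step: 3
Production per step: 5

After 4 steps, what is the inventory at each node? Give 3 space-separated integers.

Step 1: demand=3,sold=3 ship[1->2]=3 ship[0->1]=3 prod=5 -> inv=[7 6 10]
Step 2: demand=3,sold=3 ship[1->2]=3 ship[0->1]=3 prod=5 -> inv=[9 6 10]
Step 3: demand=3,sold=3 ship[1->2]=3 ship[0->1]=3 prod=5 -> inv=[11 6 10]
Step 4: demand=3,sold=3 ship[1->2]=3 ship[0->1]=3 prod=5 -> inv=[13 6 10]

13 6 10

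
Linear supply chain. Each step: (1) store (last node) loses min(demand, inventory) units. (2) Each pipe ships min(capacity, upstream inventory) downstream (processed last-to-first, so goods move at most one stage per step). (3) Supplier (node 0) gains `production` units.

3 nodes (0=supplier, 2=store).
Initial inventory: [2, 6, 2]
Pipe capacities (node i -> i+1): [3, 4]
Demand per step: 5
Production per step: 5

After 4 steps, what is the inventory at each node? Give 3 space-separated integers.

Step 1: demand=5,sold=2 ship[1->2]=4 ship[0->1]=2 prod=5 -> inv=[5 4 4]
Step 2: demand=5,sold=4 ship[1->2]=4 ship[0->1]=3 prod=5 -> inv=[7 3 4]
Step 3: demand=5,sold=4 ship[1->2]=3 ship[0->1]=3 prod=5 -> inv=[9 3 3]
Step 4: demand=5,sold=3 ship[1->2]=3 ship[0->1]=3 prod=5 -> inv=[11 3 3]

11 3 3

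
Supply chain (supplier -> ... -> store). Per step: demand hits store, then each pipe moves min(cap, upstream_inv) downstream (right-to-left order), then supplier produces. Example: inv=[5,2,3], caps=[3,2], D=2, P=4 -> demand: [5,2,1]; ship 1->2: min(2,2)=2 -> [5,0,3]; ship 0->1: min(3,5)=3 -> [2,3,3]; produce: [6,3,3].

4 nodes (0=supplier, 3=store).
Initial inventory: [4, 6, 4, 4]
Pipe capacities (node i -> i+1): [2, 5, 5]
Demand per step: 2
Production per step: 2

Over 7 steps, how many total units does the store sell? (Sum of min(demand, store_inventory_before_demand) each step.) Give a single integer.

Answer: 14

Derivation:
Step 1: sold=2 (running total=2) -> [4 3 5 6]
Step 2: sold=2 (running total=4) -> [4 2 3 9]
Step 3: sold=2 (running total=6) -> [4 2 2 10]
Step 4: sold=2 (running total=8) -> [4 2 2 10]
Step 5: sold=2 (running total=10) -> [4 2 2 10]
Step 6: sold=2 (running total=12) -> [4 2 2 10]
Step 7: sold=2 (running total=14) -> [4 2 2 10]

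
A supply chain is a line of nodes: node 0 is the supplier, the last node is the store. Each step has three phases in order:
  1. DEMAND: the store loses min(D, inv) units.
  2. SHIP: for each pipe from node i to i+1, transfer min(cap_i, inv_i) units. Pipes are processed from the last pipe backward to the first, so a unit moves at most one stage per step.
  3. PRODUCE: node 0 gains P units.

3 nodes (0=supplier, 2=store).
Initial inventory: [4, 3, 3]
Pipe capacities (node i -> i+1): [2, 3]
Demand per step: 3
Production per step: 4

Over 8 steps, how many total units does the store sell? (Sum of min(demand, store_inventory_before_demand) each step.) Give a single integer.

Step 1: sold=3 (running total=3) -> [6 2 3]
Step 2: sold=3 (running total=6) -> [8 2 2]
Step 3: sold=2 (running total=8) -> [10 2 2]
Step 4: sold=2 (running total=10) -> [12 2 2]
Step 5: sold=2 (running total=12) -> [14 2 2]
Step 6: sold=2 (running total=14) -> [16 2 2]
Step 7: sold=2 (running total=16) -> [18 2 2]
Step 8: sold=2 (running total=18) -> [20 2 2]

Answer: 18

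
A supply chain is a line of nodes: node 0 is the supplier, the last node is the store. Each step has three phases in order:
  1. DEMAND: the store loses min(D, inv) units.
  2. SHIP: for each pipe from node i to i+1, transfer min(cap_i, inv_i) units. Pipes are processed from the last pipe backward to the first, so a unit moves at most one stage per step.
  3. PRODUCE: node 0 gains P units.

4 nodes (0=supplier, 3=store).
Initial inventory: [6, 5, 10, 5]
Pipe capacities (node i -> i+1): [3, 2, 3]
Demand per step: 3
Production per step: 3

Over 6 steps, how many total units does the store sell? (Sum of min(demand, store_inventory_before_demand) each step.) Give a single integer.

Step 1: sold=3 (running total=3) -> [6 6 9 5]
Step 2: sold=3 (running total=6) -> [6 7 8 5]
Step 3: sold=3 (running total=9) -> [6 8 7 5]
Step 4: sold=3 (running total=12) -> [6 9 6 5]
Step 5: sold=3 (running total=15) -> [6 10 5 5]
Step 6: sold=3 (running total=18) -> [6 11 4 5]

Answer: 18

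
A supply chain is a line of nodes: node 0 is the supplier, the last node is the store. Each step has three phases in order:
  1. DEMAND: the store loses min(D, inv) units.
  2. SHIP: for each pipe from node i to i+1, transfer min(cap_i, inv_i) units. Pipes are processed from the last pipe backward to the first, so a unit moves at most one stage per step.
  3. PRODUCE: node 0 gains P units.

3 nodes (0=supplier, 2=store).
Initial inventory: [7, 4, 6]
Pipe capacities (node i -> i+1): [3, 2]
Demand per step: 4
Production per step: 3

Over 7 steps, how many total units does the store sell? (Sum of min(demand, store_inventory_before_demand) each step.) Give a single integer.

Step 1: sold=4 (running total=4) -> [7 5 4]
Step 2: sold=4 (running total=8) -> [7 6 2]
Step 3: sold=2 (running total=10) -> [7 7 2]
Step 4: sold=2 (running total=12) -> [7 8 2]
Step 5: sold=2 (running total=14) -> [7 9 2]
Step 6: sold=2 (running total=16) -> [7 10 2]
Step 7: sold=2 (running total=18) -> [7 11 2]

Answer: 18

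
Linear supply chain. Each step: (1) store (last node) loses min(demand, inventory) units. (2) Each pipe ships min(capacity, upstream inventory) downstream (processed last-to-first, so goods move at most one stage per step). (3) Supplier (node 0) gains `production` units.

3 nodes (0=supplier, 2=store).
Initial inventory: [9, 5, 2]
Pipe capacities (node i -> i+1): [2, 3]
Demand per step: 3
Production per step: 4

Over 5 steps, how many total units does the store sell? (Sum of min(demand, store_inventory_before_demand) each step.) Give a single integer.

Step 1: sold=2 (running total=2) -> [11 4 3]
Step 2: sold=3 (running total=5) -> [13 3 3]
Step 3: sold=3 (running total=8) -> [15 2 3]
Step 4: sold=3 (running total=11) -> [17 2 2]
Step 5: sold=2 (running total=13) -> [19 2 2]

Answer: 13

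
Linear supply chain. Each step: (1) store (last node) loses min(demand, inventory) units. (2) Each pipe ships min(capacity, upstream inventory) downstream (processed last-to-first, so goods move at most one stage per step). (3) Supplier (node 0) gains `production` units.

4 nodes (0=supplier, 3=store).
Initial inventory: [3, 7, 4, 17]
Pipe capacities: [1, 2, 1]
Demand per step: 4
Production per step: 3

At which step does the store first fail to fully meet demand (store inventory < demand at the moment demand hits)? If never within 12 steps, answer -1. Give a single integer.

Step 1: demand=4,sold=4 ship[2->3]=1 ship[1->2]=2 ship[0->1]=1 prod=3 -> [5 6 5 14]
Step 2: demand=4,sold=4 ship[2->3]=1 ship[1->2]=2 ship[0->1]=1 prod=3 -> [7 5 6 11]
Step 3: demand=4,sold=4 ship[2->3]=1 ship[1->2]=2 ship[0->1]=1 prod=3 -> [9 4 7 8]
Step 4: demand=4,sold=4 ship[2->3]=1 ship[1->2]=2 ship[0->1]=1 prod=3 -> [11 3 8 5]
Step 5: demand=4,sold=4 ship[2->3]=1 ship[1->2]=2 ship[0->1]=1 prod=3 -> [13 2 9 2]
Step 6: demand=4,sold=2 ship[2->3]=1 ship[1->2]=2 ship[0->1]=1 prod=3 -> [15 1 10 1]
Step 7: demand=4,sold=1 ship[2->3]=1 ship[1->2]=1 ship[0->1]=1 prod=3 -> [17 1 10 1]
Step 8: demand=4,sold=1 ship[2->3]=1 ship[1->2]=1 ship[0->1]=1 prod=3 -> [19 1 10 1]
Step 9: demand=4,sold=1 ship[2->3]=1 ship[1->2]=1 ship[0->1]=1 prod=3 -> [21 1 10 1]
Step 10: demand=4,sold=1 ship[2->3]=1 ship[1->2]=1 ship[0->1]=1 prod=3 -> [23 1 10 1]
Step 11: demand=4,sold=1 ship[2->3]=1 ship[1->2]=1 ship[0->1]=1 prod=3 -> [25 1 10 1]
Step 12: demand=4,sold=1 ship[2->3]=1 ship[1->2]=1 ship[0->1]=1 prod=3 -> [27 1 10 1]
First stockout at step 6

6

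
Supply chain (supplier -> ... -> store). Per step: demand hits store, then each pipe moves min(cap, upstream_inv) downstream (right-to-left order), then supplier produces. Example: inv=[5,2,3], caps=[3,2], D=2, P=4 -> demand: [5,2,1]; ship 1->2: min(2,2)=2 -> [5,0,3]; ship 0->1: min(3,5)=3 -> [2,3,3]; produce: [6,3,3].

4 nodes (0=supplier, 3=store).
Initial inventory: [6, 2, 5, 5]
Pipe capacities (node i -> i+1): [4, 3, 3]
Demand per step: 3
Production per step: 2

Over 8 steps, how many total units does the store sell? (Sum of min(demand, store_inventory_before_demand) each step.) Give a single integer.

Answer: 24

Derivation:
Step 1: sold=3 (running total=3) -> [4 4 4 5]
Step 2: sold=3 (running total=6) -> [2 5 4 5]
Step 3: sold=3 (running total=9) -> [2 4 4 5]
Step 4: sold=3 (running total=12) -> [2 3 4 5]
Step 5: sold=3 (running total=15) -> [2 2 4 5]
Step 6: sold=3 (running total=18) -> [2 2 3 5]
Step 7: sold=3 (running total=21) -> [2 2 2 5]
Step 8: sold=3 (running total=24) -> [2 2 2 4]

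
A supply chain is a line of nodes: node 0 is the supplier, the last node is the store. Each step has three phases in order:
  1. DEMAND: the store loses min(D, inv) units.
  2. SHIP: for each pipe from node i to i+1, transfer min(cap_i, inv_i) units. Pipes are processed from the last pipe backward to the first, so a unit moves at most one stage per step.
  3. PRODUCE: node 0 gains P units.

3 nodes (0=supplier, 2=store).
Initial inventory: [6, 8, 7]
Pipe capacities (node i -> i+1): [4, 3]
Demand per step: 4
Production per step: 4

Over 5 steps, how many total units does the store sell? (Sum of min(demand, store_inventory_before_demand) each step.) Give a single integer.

Answer: 19

Derivation:
Step 1: sold=4 (running total=4) -> [6 9 6]
Step 2: sold=4 (running total=8) -> [6 10 5]
Step 3: sold=4 (running total=12) -> [6 11 4]
Step 4: sold=4 (running total=16) -> [6 12 3]
Step 5: sold=3 (running total=19) -> [6 13 3]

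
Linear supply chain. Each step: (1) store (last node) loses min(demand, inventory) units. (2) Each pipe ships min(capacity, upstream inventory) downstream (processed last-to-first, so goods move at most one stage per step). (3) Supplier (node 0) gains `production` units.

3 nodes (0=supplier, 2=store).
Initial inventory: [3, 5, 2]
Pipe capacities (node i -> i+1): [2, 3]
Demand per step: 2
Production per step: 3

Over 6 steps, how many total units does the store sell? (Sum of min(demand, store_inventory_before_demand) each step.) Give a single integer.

Answer: 12

Derivation:
Step 1: sold=2 (running total=2) -> [4 4 3]
Step 2: sold=2 (running total=4) -> [5 3 4]
Step 3: sold=2 (running total=6) -> [6 2 5]
Step 4: sold=2 (running total=8) -> [7 2 5]
Step 5: sold=2 (running total=10) -> [8 2 5]
Step 6: sold=2 (running total=12) -> [9 2 5]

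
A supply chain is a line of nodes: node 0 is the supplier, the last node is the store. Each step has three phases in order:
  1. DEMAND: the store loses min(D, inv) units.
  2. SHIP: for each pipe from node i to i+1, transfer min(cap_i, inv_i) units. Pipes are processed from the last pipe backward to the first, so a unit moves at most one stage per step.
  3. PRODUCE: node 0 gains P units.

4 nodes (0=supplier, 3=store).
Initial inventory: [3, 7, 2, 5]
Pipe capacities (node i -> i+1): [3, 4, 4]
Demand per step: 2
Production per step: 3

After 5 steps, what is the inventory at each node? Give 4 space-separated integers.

Step 1: demand=2,sold=2 ship[2->3]=2 ship[1->2]=4 ship[0->1]=3 prod=3 -> inv=[3 6 4 5]
Step 2: demand=2,sold=2 ship[2->3]=4 ship[1->2]=4 ship[0->1]=3 prod=3 -> inv=[3 5 4 7]
Step 3: demand=2,sold=2 ship[2->3]=4 ship[1->2]=4 ship[0->1]=3 prod=3 -> inv=[3 4 4 9]
Step 4: demand=2,sold=2 ship[2->3]=4 ship[1->2]=4 ship[0->1]=3 prod=3 -> inv=[3 3 4 11]
Step 5: demand=2,sold=2 ship[2->3]=4 ship[1->2]=3 ship[0->1]=3 prod=3 -> inv=[3 3 3 13]

3 3 3 13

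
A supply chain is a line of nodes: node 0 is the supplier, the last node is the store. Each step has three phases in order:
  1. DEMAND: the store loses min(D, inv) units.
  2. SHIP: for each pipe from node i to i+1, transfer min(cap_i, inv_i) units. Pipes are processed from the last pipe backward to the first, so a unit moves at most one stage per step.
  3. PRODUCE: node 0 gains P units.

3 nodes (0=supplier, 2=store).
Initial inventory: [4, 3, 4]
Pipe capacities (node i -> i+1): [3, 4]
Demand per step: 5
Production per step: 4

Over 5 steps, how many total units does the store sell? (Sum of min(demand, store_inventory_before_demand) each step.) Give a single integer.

Step 1: sold=4 (running total=4) -> [5 3 3]
Step 2: sold=3 (running total=7) -> [6 3 3]
Step 3: sold=3 (running total=10) -> [7 3 3]
Step 4: sold=3 (running total=13) -> [8 3 3]
Step 5: sold=3 (running total=16) -> [9 3 3]

Answer: 16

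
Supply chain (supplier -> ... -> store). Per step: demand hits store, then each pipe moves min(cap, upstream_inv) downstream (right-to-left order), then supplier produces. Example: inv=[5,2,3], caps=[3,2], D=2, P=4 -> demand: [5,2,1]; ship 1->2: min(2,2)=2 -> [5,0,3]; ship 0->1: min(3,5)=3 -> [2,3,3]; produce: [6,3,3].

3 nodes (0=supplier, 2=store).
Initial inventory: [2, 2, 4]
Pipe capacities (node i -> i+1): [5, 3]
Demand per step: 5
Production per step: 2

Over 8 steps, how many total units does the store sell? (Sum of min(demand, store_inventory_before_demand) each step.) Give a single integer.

Step 1: sold=4 (running total=4) -> [2 2 2]
Step 2: sold=2 (running total=6) -> [2 2 2]
Step 3: sold=2 (running total=8) -> [2 2 2]
Step 4: sold=2 (running total=10) -> [2 2 2]
Step 5: sold=2 (running total=12) -> [2 2 2]
Step 6: sold=2 (running total=14) -> [2 2 2]
Step 7: sold=2 (running total=16) -> [2 2 2]
Step 8: sold=2 (running total=18) -> [2 2 2]

Answer: 18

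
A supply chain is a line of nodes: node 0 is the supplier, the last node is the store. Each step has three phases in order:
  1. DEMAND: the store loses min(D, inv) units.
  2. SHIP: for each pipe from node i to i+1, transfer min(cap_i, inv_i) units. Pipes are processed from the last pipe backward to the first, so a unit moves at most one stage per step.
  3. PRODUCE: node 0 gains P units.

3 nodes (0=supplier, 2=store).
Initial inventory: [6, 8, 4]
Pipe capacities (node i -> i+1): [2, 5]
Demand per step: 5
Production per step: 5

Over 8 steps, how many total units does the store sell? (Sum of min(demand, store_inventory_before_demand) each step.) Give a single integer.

Answer: 24

Derivation:
Step 1: sold=4 (running total=4) -> [9 5 5]
Step 2: sold=5 (running total=9) -> [12 2 5]
Step 3: sold=5 (running total=14) -> [15 2 2]
Step 4: sold=2 (running total=16) -> [18 2 2]
Step 5: sold=2 (running total=18) -> [21 2 2]
Step 6: sold=2 (running total=20) -> [24 2 2]
Step 7: sold=2 (running total=22) -> [27 2 2]
Step 8: sold=2 (running total=24) -> [30 2 2]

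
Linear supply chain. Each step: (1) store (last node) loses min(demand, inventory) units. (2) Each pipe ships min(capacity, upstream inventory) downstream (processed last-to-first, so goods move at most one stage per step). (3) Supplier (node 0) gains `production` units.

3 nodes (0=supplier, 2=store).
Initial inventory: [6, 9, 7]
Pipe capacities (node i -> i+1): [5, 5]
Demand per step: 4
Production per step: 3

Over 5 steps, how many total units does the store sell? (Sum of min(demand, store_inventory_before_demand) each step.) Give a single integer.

Answer: 20

Derivation:
Step 1: sold=4 (running total=4) -> [4 9 8]
Step 2: sold=4 (running total=8) -> [3 8 9]
Step 3: sold=4 (running total=12) -> [3 6 10]
Step 4: sold=4 (running total=16) -> [3 4 11]
Step 5: sold=4 (running total=20) -> [3 3 11]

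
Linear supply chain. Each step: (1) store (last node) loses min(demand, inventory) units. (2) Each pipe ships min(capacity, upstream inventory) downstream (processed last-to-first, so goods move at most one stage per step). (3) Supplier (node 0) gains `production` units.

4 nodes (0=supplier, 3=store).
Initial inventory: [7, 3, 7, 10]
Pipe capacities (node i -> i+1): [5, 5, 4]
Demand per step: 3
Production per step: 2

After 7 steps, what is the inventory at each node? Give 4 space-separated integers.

Step 1: demand=3,sold=3 ship[2->3]=4 ship[1->2]=3 ship[0->1]=5 prod=2 -> inv=[4 5 6 11]
Step 2: demand=3,sold=3 ship[2->3]=4 ship[1->2]=5 ship[0->1]=4 prod=2 -> inv=[2 4 7 12]
Step 3: demand=3,sold=3 ship[2->3]=4 ship[1->2]=4 ship[0->1]=2 prod=2 -> inv=[2 2 7 13]
Step 4: demand=3,sold=3 ship[2->3]=4 ship[1->2]=2 ship[0->1]=2 prod=2 -> inv=[2 2 5 14]
Step 5: demand=3,sold=3 ship[2->3]=4 ship[1->2]=2 ship[0->1]=2 prod=2 -> inv=[2 2 3 15]
Step 6: demand=3,sold=3 ship[2->3]=3 ship[1->2]=2 ship[0->1]=2 prod=2 -> inv=[2 2 2 15]
Step 7: demand=3,sold=3 ship[2->3]=2 ship[1->2]=2 ship[0->1]=2 prod=2 -> inv=[2 2 2 14]

2 2 2 14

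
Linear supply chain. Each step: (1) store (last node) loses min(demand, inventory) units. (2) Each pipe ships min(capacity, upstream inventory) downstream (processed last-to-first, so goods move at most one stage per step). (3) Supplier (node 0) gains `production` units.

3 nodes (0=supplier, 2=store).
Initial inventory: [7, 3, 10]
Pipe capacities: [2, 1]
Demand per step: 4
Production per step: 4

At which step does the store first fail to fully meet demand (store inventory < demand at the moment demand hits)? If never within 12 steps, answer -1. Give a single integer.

Step 1: demand=4,sold=4 ship[1->2]=1 ship[0->1]=2 prod=4 -> [9 4 7]
Step 2: demand=4,sold=4 ship[1->2]=1 ship[0->1]=2 prod=4 -> [11 5 4]
Step 3: demand=4,sold=4 ship[1->2]=1 ship[0->1]=2 prod=4 -> [13 6 1]
Step 4: demand=4,sold=1 ship[1->2]=1 ship[0->1]=2 prod=4 -> [15 7 1]
Step 5: demand=4,sold=1 ship[1->2]=1 ship[0->1]=2 prod=4 -> [17 8 1]
Step 6: demand=4,sold=1 ship[1->2]=1 ship[0->1]=2 prod=4 -> [19 9 1]
Step 7: demand=4,sold=1 ship[1->2]=1 ship[0->1]=2 prod=4 -> [21 10 1]
Step 8: demand=4,sold=1 ship[1->2]=1 ship[0->1]=2 prod=4 -> [23 11 1]
Step 9: demand=4,sold=1 ship[1->2]=1 ship[0->1]=2 prod=4 -> [25 12 1]
Step 10: demand=4,sold=1 ship[1->2]=1 ship[0->1]=2 prod=4 -> [27 13 1]
Step 11: demand=4,sold=1 ship[1->2]=1 ship[0->1]=2 prod=4 -> [29 14 1]
Step 12: demand=4,sold=1 ship[1->2]=1 ship[0->1]=2 prod=4 -> [31 15 1]
First stockout at step 4

4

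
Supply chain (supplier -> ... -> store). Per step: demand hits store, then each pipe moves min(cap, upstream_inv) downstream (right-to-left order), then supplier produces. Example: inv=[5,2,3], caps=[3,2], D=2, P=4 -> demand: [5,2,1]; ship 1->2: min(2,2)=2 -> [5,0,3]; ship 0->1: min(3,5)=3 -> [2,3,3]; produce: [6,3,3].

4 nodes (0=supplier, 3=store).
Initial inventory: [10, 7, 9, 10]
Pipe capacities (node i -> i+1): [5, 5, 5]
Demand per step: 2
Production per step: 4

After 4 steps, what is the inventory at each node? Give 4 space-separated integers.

Step 1: demand=2,sold=2 ship[2->3]=5 ship[1->2]=5 ship[0->1]=5 prod=4 -> inv=[9 7 9 13]
Step 2: demand=2,sold=2 ship[2->3]=5 ship[1->2]=5 ship[0->1]=5 prod=4 -> inv=[8 7 9 16]
Step 3: demand=2,sold=2 ship[2->3]=5 ship[1->2]=5 ship[0->1]=5 prod=4 -> inv=[7 7 9 19]
Step 4: demand=2,sold=2 ship[2->3]=5 ship[1->2]=5 ship[0->1]=5 prod=4 -> inv=[6 7 9 22]

6 7 9 22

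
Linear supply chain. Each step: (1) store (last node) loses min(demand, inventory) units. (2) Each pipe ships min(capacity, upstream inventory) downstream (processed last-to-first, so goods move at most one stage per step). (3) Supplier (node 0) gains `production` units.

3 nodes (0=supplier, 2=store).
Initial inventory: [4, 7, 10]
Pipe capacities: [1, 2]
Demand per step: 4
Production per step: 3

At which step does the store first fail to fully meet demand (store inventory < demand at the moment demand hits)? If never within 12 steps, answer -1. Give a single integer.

Step 1: demand=4,sold=4 ship[1->2]=2 ship[0->1]=1 prod=3 -> [6 6 8]
Step 2: demand=4,sold=4 ship[1->2]=2 ship[0->1]=1 prod=3 -> [8 5 6]
Step 3: demand=4,sold=4 ship[1->2]=2 ship[0->1]=1 prod=3 -> [10 4 4]
Step 4: demand=4,sold=4 ship[1->2]=2 ship[0->1]=1 prod=3 -> [12 3 2]
Step 5: demand=4,sold=2 ship[1->2]=2 ship[0->1]=1 prod=3 -> [14 2 2]
Step 6: demand=4,sold=2 ship[1->2]=2 ship[0->1]=1 prod=3 -> [16 1 2]
Step 7: demand=4,sold=2 ship[1->2]=1 ship[0->1]=1 prod=3 -> [18 1 1]
Step 8: demand=4,sold=1 ship[1->2]=1 ship[0->1]=1 prod=3 -> [20 1 1]
Step 9: demand=4,sold=1 ship[1->2]=1 ship[0->1]=1 prod=3 -> [22 1 1]
Step 10: demand=4,sold=1 ship[1->2]=1 ship[0->1]=1 prod=3 -> [24 1 1]
Step 11: demand=4,sold=1 ship[1->2]=1 ship[0->1]=1 prod=3 -> [26 1 1]
Step 12: demand=4,sold=1 ship[1->2]=1 ship[0->1]=1 prod=3 -> [28 1 1]
First stockout at step 5

5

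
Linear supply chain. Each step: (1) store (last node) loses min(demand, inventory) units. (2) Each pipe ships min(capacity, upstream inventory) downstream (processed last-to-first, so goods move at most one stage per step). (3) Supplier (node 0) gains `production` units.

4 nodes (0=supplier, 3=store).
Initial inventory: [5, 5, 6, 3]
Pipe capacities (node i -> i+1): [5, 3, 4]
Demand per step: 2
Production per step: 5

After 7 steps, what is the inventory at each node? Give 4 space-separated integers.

Step 1: demand=2,sold=2 ship[2->3]=4 ship[1->2]=3 ship[0->1]=5 prod=5 -> inv=[5 7 5 5]
Step 2: demand=2,sold=2 ship[2->3]=4 ship[1->2]=3 ship[0->1]=5 prod=5 -> inv=[5 9 4 7]
Step 3: demand=2,sold=2 ship[2->3]=4 ship[1->2]=3 ship[0->1]=5 prod=5 -> inv=[5 11 3 9]
Step 4: demand=2,sold=2 ship[2->3]=3 ship[1->2]=3 ship[0->1]=5 prod=5 -> inv=[5 13 3 10]
Step 5: demand=2,sold=2 ship[2->3]=3 ship[1->2]=3 ship[0->1]=5 prod=5 -> inv=[5 15 3 11]
Step 6: demand=2,sold=2 ship[2->3]=3 ship[1->2]=3 ship[0->1]=5 prod=5 -> inv=[5 17 3 12]
Step 7: demand=2,sold=2 ship[2->3]=3 ship[1->2]=3 ship[0->1]=5 prod=5 -> inv=[5 19 3 13]

5 19 3 13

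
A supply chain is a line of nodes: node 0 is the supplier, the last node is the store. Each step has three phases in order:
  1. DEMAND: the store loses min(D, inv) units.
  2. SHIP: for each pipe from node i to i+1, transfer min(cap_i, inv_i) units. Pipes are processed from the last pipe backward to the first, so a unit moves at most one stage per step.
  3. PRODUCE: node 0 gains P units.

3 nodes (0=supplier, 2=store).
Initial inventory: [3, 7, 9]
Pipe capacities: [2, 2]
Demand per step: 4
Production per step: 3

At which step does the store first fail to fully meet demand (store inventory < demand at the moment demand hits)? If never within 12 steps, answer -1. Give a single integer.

Step 1: demand=4,sold=4 ship[1->2]=2 ship[0->1]=2 prod=3 -> [4 7 7]
Step 2: demand=4,sold=4 ship[1->2]=2 ship[0->1]=2 prod=3 -> [5 7 5]
Step 3: demand=4,sold=4 ship[1->2]=2 ship[0->1]=2 prod=3 -> [6 7 3]
Step 4: demand=4,sold=3 ship[1->2]=2 ship[0->1]=2 prod=3 -> [7 7 2]
Step 5: demand=4,sold=2 ship[1->2]=2 ship[0->1]=2 prod=3 -> [8 7 2]
Step 6: demand=4,sold=2 ship[1->2]=2 ship[0->1]=2 prod=3 -> [9 7 2]
Step 7: demand=4,sold=2 ship[1->2]=2 ship[0->1]=2 prod=3 -> [10 7 2]
Step 8: demand=4,sold=2 ship[1->2]=2 ship[0->1]=2 prod=3 -> [11 7 2]
Step 9: demand=4,sold=2 ship[1->2]=2 ship[0->1]=2 prod=3 -> [12 7 2]
Step 10: demand=4,sold=2 ship[1->2]=2 ship[0->1]=2 prod=3 -> [13 7 2]
Step 11: demand=4,sold=2 ship[1->2]=2 ship[0->1]=2 prod=3 -> [14 7 2]
Step 12: demand=4,sold=2 ship[1->2]=2 ship[0->1]=2 prod=3 -> [15 7 2]
First stockout at step 4

4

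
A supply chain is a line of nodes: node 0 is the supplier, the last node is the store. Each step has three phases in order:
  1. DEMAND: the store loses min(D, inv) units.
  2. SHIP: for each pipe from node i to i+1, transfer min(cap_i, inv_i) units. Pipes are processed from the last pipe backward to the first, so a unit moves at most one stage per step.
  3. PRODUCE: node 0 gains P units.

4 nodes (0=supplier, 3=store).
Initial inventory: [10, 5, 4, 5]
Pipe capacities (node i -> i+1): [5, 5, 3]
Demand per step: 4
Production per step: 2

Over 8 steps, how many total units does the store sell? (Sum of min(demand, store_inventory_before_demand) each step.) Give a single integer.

Step 1: sold=4 (running total=4) -> [7 5 6 4]
Step 2: sold=4 (running total=8) -> [4 5 8 3]
Step 3: sold=3 (running total=11) -> [2 4 10 3]
Step 4: sold=3 (running total=14) -> [2 2 11 3]
Step 5: sold=3 (running total=17) -> [2 2 10 3]
Step 6: sold=3 (running total=20) -> [2 2 9 3]
Step 7: sold=3 (running total=23) -> [2 2 8 3]
Step 8: sold=3 (running total=26) -> [2 2 7 3]

Answer: 26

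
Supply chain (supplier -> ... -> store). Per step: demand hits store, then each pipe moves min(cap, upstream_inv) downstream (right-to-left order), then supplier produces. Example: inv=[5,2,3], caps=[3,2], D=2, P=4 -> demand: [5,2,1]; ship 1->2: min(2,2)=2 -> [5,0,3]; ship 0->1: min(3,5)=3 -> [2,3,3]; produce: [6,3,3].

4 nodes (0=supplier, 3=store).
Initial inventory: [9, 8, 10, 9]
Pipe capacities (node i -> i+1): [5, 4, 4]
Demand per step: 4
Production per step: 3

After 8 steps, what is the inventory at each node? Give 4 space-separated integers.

Step 1: demand=4,sold=4 ship[2->3]=4 ship[1->2]=4 ship[0->1]=5 prod=3 -> inv=[7 9 10 9]
Step 2: demand=4,sold=4 ship[2->3]=4 ship[1->2]=4 ship[0->1]=5 prod=3 -> inv=[5 10 10 9]
Step 3: demand=4,sold=4 ship[2->3]=4 ship[1->2]=4 ship[0->1]=5 prod=3 -> inv=[3 11 10 9]
Step 4: demand=4,sold=4 ship[2->3]=4 ship[1->2]=4 ship[0->1]=3 prod=3 -> inv=[3 10 10 9]
Step 5: demand=4,sold=4 ship[2->3]=4 ship[1->2]=4 ship[0->1]=3 prod=3 -> inv=[3 9 10 9]
Step 6: demand=4,sold=4 ship[2->3]=4 ship[1->2]=4 ship[0->1]=3 prod=3 -> inv=[3 8 10 9]
Step 7: demand=4,sold=4 ship[2->3]=4 ship[1->2]=4 ship[0->1]=3 prod=3 -> inv=[3 7 10 9]
Step 8: demand=4,sold=4 ship[2->3]=4 ship[1->2]=4 ship[0->1]=3 prod=3 -> inv=[3 6 10 9]

3 6 10 9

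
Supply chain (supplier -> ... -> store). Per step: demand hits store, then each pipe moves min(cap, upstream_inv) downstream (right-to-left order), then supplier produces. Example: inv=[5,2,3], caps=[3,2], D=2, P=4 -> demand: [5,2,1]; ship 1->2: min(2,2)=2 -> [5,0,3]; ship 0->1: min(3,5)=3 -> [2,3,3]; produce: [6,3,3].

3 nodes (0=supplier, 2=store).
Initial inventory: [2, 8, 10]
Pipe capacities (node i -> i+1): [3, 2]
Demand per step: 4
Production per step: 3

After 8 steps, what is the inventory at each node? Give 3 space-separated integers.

Step 1: demand=4,sold=4 ship[1->2]=2 ship[0->1]=2 prod=3 -> inv=[3 8 8]
Step 2: demand=4,sold=4 ship[1->2]=2 ship[0->1]=3 prod=3 -> inv=[3 9 6]
Step 3: demand=4,sold=4 ship[1->2]=2 ship[0->1]=3 prod=3 -> inv=[3 10 4]
Step 4: demand=4,sold=4 ship[1->2]=2 ship[0->1]=3 prod=3 -> inv=[3 11 2]
Step 5: demand=4,sold=2 ship[1->2]=2 ship[0->1]=3 prod=3 -> inv=[3 12 2]
Step 6: demand=4,sold=2 ship[1->2]=2 ship[0->1]=3 prod=3 -> inv=[3 13 2]
Step 7: demand=4,sold=2 ship[1->2]=2 ship[0->1]=3 prod=3 -> inv=[3 14 2]
Step 8: demand=4,sold=2 ship[1->2]=2 ship[0->1]=3 prod=3 -> inv=[3 15 2]

3 15 2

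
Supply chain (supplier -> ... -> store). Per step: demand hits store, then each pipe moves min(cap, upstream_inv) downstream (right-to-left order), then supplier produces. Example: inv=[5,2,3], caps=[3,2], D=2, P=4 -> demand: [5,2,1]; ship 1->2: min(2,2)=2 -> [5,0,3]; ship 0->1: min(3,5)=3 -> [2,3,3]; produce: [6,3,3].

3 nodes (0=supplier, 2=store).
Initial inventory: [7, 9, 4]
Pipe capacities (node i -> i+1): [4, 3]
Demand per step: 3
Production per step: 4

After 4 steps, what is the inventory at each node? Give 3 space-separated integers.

Step 1: demand=3,sold=3 ship[1->2]=3 ship[0->1]=4 prod=4 -> inv=[7 10 4]
Step 2: demand=3,sold=3 ship[1->2]=3 ship[0->1]=4 prod=4 -> inv=[7 11 4]
Step 3: demand=3,sold=3 ship[1->2]=3 ship[0->1]=4 prod=4 -> inv=[7 12 4]
Step 4: demand=3,sold=3 ship[1->2]=3 ship[0->1]=4 prod=4 -> inv=[7 13 4]

7 13 4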